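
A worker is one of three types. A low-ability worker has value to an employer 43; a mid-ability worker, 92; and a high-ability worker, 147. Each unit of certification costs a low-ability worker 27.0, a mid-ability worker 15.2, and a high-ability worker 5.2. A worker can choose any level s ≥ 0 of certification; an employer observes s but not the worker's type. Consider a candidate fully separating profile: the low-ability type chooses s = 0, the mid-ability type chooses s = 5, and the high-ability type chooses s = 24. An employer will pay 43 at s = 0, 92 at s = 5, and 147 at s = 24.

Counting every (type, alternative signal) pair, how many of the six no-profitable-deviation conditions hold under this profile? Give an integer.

3

Mid-ability (own payoff 92 − 15.2×5 = 16): to s=0 gives 43 → profitable ✗; to s=24 gives 147 − 15.2×24 = -217.8 → no gain ✓.
Low-ability (own payoff 43): to s=5 gives 92 − 27.0×5 = -43 → no gain ✓; to s=24 gives 147 − 27.0×24 = -501 → no gain ✓.
High-ability (own payoff 147 − 5.2×24 = 22.2): to s=0 gives 43 → profitable ✗; to s=5 gives 92 − 5.2×5 = 66 → profitable ✗.
3 of the 6 constraints hold; not an equilibrium.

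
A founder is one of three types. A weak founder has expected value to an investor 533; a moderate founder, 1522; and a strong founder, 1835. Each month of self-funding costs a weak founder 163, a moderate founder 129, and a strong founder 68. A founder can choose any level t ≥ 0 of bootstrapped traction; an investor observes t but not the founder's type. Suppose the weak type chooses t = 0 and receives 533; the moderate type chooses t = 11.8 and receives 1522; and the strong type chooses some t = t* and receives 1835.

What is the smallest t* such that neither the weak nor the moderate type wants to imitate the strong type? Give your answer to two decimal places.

14.23

Moderate type (on-path payoff 1522 − 129×11.8 = -0.2) won't mimic when -0.2 ≥ 1835 − 129·t*, i.e. t* ≥ 14.23.
Weak type (on-path payoff 533) won't mimic when 533 ≥ 1835 − 163·t*, i.e. t* ≥ 7.99.
Both must hold, so t* = max(7.99, 14.23) = 14.23. The moderate type's constraint binds.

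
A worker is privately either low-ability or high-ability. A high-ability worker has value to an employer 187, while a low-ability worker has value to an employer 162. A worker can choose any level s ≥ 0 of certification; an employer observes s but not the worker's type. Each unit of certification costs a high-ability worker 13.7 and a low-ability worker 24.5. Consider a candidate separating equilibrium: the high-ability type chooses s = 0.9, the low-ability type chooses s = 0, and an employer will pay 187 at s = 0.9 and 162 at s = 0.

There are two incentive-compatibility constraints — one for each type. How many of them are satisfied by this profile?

Low-ability type: stay at 0 → 162; mimic → 187 − 24.5 × 0.9 = 164.95. IC fails (162 < 164.95).
High-ability type: signal → 187 − 13.7 × 0.9 = 174.67; deviate to 0 → 162. IC holds (174.67 ≥ 162).
1 of 2 constraints hold, so this profile is not an equilibrium.

1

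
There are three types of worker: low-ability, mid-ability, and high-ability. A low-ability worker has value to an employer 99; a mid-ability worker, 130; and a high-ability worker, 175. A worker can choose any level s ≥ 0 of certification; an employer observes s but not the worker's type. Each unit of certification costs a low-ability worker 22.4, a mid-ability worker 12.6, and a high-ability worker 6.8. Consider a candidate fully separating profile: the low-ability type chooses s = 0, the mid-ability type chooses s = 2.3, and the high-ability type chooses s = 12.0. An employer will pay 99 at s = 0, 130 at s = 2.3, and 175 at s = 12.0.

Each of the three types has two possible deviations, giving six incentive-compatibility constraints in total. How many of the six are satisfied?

Low-ability (own payoff 99): to s=2.3 gives 130 − 22.4×2.3 = 78.48 → no gain ✓; to s=12.0 gives 175 − 22.4×12.0 = -93.8 → no gain ✓.
Mid-ability (own payoff 130 − 12.6×2.3 = 101.02): to s=0 gives 99 → no gain ✓; to s=12.0 gives 175 − 12.6×12.0 = 23.8 → no gain ✓.
High-ability (own payoff 175 − 6.8×12.0 = 93.4): to s=0 gives 99 → profitable ✗; to s=2.3 gives 130 − 6.8×2.3 = 114.36 → profitable ✗.
4 of the 6 constraints hold; not an equilibrium.

4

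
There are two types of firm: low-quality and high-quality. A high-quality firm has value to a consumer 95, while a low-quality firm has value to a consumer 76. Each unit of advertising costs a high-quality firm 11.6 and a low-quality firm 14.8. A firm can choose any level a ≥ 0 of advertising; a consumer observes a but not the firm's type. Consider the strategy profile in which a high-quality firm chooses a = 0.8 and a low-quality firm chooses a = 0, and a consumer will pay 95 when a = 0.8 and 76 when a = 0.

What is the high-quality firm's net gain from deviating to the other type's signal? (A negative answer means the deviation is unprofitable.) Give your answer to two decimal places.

-9.72

Playing a = 0.8 the high-quality firm receives 95 − 11.6 × 0.8 = 85.72.
Deviating to a = 0 yields 76 instead.
Gain from deviating: 76 − 85.72 = -9.72.
The gain is negative, so the high-quality type's incentive-compatibility constraint is satisfied.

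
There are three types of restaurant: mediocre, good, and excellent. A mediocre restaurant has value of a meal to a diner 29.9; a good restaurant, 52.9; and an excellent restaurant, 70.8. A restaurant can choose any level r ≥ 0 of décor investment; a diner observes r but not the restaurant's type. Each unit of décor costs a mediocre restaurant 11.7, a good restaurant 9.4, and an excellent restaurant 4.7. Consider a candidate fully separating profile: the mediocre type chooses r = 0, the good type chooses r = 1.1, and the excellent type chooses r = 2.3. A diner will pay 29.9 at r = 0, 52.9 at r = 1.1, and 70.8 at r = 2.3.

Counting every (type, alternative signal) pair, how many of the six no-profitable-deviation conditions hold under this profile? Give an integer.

Mediocre (own payoff 29.9): to r=1.1 gives 52.9 − 11.7×1.1 = 40.03 → profitable ✗; to r=2.3 gives 70.8 − 11.7×2.3 = 43.89 → profitable ✗.
Good (own payoff 52.9 − 9.4×1.1 = 42.56): to r=0 gives 29.9 → no gain ✓; to r=2.3 gives 70.8 − 9.4×2.3 = 49.18 → profitable ✗.
Excellent (own payoff 70.8 − 4.7×2.3 = 59.99): to r=0 gives 29.9 → no gain ✓; to r=1.1 gives 52.9 − 4.7×1.1 = 47.73 → no gain ✓.
3 of the 6 constraints hold; not an equilibrium.

3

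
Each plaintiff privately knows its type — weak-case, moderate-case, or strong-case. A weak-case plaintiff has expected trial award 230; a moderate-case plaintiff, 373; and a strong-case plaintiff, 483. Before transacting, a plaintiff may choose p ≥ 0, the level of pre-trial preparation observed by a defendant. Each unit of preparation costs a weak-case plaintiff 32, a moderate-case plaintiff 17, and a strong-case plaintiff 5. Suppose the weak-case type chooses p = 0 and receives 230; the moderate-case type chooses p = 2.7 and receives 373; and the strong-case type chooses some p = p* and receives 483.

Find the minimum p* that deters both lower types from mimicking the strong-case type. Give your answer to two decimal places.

Moderate-case type (on-path payoff 373 − 17×2.7 = 327.1) won't mimic when 327.1 ≥ 483 − 17·p*, i.e. p* ≥ 9.17.
Weak-case type (on-path payoff 230) won't mimic when 230 ≥ 483 − 32·p*, i.e. p* ≥ 7.91.
Both must hold, so p* = max(7.91, 9.17) = 9.17. The moderate-case type's constraint binds.

9.17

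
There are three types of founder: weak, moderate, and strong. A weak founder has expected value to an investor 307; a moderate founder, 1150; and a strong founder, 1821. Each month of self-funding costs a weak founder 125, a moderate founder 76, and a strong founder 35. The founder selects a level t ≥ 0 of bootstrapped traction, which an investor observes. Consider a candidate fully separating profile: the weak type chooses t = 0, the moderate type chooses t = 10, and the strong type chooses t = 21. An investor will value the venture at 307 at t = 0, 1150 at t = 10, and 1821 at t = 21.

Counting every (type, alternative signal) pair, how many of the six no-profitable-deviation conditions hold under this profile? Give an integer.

Weak (own payoff 307): to t=10 gives 1150 − 125×10 = -100 → no gain ✓; to t=21 gives 1821 − 125×21 = -804 → no gain ✓.
Strong (own payoff 1821 − 35×21 = 1086): to t=0 gives 307 → no gain ✓; to t=10 gives 1150 − 35×10 = 800 → no gain ✓.
Moderate (own payoff 1150 − 76×10 = 390): to t=0 gives 307 → no gain ✓; to t=21 gives 1821 − 76×21 = 225 → no gain ✓.
6 of the 6 constraints hold; this profile is a separating equilibrium.

6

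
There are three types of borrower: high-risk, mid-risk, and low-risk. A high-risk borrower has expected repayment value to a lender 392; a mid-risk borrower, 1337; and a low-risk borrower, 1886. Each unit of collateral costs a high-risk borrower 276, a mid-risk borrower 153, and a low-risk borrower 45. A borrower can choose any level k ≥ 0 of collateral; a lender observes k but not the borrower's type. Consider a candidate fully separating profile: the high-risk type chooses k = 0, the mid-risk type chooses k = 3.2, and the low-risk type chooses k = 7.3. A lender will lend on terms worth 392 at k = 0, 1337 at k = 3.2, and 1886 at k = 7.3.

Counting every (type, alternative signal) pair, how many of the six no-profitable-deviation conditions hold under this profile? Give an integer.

Mid-risk (own payoff 1337 − 153×3.2 = 847.4): to k=0 gives 392 → no gain ✓; to k=7.3 gives 1886 − 153×7.3 = 769.1 → no gain ✓.
High-risk (own payoff 392): to k=3.2 gives 1337 − 276×3.2 = 453.8 → profitable ✗; to k=7.3 gives 1886 − 276×7.3 = -128.8 → no gain ✓.
Low-risk (own payoff 1886 − 45×7.3 = 1557.5): to k=0 gives 392 → no gain ✓; to k=3.2 gives 1337 − 45×3.2 = 1193 → no gain ✓.
5 of the 6 constraints hold; not an equilibrium.

5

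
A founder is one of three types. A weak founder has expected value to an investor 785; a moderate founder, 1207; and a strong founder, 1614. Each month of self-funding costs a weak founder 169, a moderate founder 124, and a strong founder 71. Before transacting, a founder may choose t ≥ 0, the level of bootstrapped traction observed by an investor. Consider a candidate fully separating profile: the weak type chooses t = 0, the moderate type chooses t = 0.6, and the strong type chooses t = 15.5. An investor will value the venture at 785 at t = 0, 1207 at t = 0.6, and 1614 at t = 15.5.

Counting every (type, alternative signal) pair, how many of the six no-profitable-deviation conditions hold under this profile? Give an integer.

Moderate (own payoff 1207 − 124×0.6 = 1132.6): to t=0 gives 785 → no gain ✓; to t=15.5 gives 1614 − 124×15.5 = -308 → no gain ✓.
Weak (own payoff 785): to t=0.6 gives 1207 − 169×0.6 = 1105.6 → profitable ✗; to t=15.5 gives 1614 − 169×15.5 = -1005.5 → no gain ✓.
Strong (own payoff 1614 − 71×15.5 = 513.5): to t=0 gives 785 → profitable ✗; to t=0.6 gives 1207 − 71×0.6 = 1164.4 → profitable ✗.
3 of the 6 constraints hold; not an equilibrium.

3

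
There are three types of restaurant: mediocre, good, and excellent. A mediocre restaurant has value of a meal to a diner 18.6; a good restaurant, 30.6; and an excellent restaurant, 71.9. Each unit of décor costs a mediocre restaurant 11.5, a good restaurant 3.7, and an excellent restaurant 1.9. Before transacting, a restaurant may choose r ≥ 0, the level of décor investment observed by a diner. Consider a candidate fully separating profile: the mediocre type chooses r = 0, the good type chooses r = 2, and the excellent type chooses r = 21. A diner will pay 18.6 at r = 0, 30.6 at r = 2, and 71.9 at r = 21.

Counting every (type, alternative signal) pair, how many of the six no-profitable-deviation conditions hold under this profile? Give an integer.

6

Good (own payoff 30.6 − 3.7×2 = 23.2): to r=0 gives 18.6 → no gain ✓; to r=21 gives 71.9 − 3.7×21 = -5.8 → no gain ✓.
Mediocre (own payoff 18.6): to r=2 gives 30.6 − 11.5×2 = 7.6 → no gain ✓; to r=21 gives 71.9 − 11.5×21 = -169.6 → no gain ✓.
Excellent (own payoff 71.9 − 1.9×21 = 32): to r=0 gives 18.6 → no gain ✓; to r=2 gives 30.6 − 1.9×2 = 26.8 → no gain ✓.
6 of the 6 constraints hold; this profile is a separating equilibrium.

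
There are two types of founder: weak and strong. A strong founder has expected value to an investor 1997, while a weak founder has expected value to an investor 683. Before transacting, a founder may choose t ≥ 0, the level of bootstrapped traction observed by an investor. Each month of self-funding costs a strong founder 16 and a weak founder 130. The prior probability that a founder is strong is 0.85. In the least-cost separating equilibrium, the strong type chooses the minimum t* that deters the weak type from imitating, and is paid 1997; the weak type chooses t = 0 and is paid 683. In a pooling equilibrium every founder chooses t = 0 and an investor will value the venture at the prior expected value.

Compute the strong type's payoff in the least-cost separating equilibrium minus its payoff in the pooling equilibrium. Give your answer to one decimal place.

35.4

Least-cost separating signal: t* solves 683 = 1997 − 130·t*, so t* = (1997 − 683)/130 ≈ 10.1077.
Strong type's separating payoff: 1997 − 16 × t* = 1997 − 16 × (1997 − 683)/130 = 1997 − 21024/130 ≈ 1835.277.
Pooling payoff: 0.85 × 1997 + 0.15 × 683 = 1799.9.
Difference: 1835.277 − 1799.9 = 35.377, i.e. 35.4 to one decimal place.
The strong type prefers to separate.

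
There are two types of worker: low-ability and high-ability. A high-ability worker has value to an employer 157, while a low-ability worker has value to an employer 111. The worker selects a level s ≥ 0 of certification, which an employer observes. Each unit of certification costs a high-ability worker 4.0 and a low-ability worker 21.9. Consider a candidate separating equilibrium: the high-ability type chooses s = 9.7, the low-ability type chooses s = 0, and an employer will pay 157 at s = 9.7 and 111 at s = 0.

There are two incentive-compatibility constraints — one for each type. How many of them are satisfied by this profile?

2

Low-ability type: stay at 0 → 111; mimic → 157 − 21.9 × 9.7 = -55.43. IC holds (111 ≥ -55.43).
High-ability type: signal → 157 − 4.0 × 9.7 = 118.2; deviate to 0 → 111. IC holds (118.2 ≥ 111).
2 of 2 constraints hold, so this is a separating equilibrium.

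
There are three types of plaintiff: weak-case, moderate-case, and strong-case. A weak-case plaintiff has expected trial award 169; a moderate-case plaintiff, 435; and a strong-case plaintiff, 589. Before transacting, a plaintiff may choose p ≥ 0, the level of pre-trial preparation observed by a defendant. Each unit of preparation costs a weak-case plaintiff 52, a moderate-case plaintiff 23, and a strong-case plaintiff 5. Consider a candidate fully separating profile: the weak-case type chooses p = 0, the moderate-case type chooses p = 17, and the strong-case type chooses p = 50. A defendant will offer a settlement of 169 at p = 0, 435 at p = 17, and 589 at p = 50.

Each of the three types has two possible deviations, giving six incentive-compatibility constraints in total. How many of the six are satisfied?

4

Moderate-case (own payoff 435 − 23×17 = 44): to p=0 gives 169 → profitable ✗; to p=50 gives 589 − 23×50 = -561 → no gain ✓.
Weak-case (own payoff 169): to p=17 gives 435 − 52×17 = -449 → no gain ✓; to p=50 gives 589 − 52×50 = -2011 → no gain ✓.
Strong-case (own payoff 589 − 5×50 = 339): to p=0 gives 169 → no gain ✓; to p=17 gives 435 − 5×17 = 350 → profitable ✗.
4 of the 6 constraints hold; not an equilibrium.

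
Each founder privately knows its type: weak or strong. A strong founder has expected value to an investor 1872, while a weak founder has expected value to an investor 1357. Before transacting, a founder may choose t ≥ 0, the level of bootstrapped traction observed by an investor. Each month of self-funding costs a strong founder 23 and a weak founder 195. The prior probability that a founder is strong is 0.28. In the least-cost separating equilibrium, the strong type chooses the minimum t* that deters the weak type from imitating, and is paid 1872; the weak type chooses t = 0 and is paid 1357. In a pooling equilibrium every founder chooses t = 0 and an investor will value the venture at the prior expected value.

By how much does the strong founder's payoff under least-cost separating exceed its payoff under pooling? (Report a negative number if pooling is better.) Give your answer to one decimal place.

Least-cost separating signal: t* solves 1357 = 1872 − 195·t*, so t* = (1872 − 1357)/195 ≈ 2.6410.
Strong type's separating payoff: 1872 − 23 × t* = 1872 − 23 × (1872 − 1357)/195 = 1872 − 11845/195 ≈ 1811.256.
Pooling payoff: 0.28 × 1872 + 0.72 × 1357 = 1501.2.
Difference: 1811.256 − 1501.2 = 310.056, i.e. 310.1 to one decimal place.
The strong type prefers to separate.

310.1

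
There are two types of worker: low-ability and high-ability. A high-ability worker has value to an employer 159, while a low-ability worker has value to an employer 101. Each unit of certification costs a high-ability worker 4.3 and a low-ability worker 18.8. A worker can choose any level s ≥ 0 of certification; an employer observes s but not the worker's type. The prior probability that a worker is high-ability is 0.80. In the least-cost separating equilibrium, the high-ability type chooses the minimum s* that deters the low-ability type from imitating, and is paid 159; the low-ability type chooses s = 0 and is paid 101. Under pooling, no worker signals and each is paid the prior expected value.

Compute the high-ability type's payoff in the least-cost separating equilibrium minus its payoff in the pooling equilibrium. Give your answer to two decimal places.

-1.67

Least-cost separating signal: s* solves 101 = 159 − 18.8·s*, so s* = (159 − 101)/18.8 ≈ 3.0851.
High-ability type's separating payoff: 159 − 4.3 × s* = 159 − 4.3 × (159 − 101)/18.8 = 159 − 249.4/18.8 ≈ 145.7340.
Pooling payoff: 0.80 × 159 + 0.20 × 101 = 147.4.
Difference: 145.7340 − 147.4 = -1.666, i.e. -1.67 to two decimal places.
The high-ability type would prefer the pooling outcome.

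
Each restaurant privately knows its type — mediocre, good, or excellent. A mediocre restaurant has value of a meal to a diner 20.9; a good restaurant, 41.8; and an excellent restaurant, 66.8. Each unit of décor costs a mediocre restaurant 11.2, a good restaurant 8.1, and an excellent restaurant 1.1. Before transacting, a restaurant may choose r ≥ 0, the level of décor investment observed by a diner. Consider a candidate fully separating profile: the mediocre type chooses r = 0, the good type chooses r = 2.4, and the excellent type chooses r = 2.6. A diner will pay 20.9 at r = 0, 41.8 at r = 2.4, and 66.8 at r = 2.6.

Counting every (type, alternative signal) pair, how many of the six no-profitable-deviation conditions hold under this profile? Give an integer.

4

Excellent (own payoff 66.8 − 1.1×2.6 = 63.94): to r=0 gives 20.9 → no gain ✓; to r=2.4 gives 41.8 − 1.1×2.4 = 39.16 → no gain ✓.
Good (own payoff 41.8 − 8.1×2.4 = 22.36): to r=0 gives 20.9 → no gain ✓; to r=2.6 gives 66.8 − 8.1×2.6 = 45.74 → profitable ✗.
Mediocre (own payoff 20.9): to r=2.4 gives 41.8 − 11.2×2.4 = 14.92 → no gain ✓; to r=2.6 gives 66.8 − 11.2×2.6 = 37.68 → profitable ✗.
4 of the 6 constraints hold; not an equilibrium.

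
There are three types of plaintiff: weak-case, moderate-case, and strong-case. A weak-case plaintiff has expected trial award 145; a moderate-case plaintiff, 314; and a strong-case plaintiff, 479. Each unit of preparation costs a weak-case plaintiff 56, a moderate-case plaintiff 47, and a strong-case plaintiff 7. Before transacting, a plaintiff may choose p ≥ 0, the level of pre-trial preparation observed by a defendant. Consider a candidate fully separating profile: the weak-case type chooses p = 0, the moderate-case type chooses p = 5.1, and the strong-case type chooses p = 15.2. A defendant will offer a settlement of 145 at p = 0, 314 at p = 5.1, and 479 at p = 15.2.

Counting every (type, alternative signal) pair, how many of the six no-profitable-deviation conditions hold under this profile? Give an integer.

5

Moderate-case (own payoff 314 − 47×5.1 = 74.3): to p=0 gives 145 → profitable ✗; to p=15.2 gives 479 − 47×15.2 = -235.4 → no gain ✓.
Weak-case (own payoff 145): to p=5.1 gives 314 − 56×5.1 = 28.4 → no gain ✓; to p=15.2 gives 479 − 56×15.2 = -372.2 → no gain ✓.
Strong-case (own payoff 479 − 7×15.2 = 372.6): to p=0 gives 145 → no gain ✓; to p=5.1 gives 314 − 7×5.1 = 278.3 → no gain ✓.
5 of the 6 constraints hold; not an equilibrium.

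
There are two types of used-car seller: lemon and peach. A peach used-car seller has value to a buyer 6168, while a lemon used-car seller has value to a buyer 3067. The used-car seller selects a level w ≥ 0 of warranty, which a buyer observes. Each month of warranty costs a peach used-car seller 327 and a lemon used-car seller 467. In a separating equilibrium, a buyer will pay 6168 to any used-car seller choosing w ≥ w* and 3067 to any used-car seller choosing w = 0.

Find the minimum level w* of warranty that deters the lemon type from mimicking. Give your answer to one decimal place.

6.6

A lemon used-car seller choosing w = 0 receives 3067.
Imitating at w* instead would pay 6168 at cost 467·w*, netting 6168 − 467·w*.
Indifference: 3067 = 6168 − 467·w*, so w* = (6168 − 3067) / 467 ≈ 6.6.
This is the lemon type's binding incentive-compatibility constraint; any w ≥ 6.6 sustains separation on that side.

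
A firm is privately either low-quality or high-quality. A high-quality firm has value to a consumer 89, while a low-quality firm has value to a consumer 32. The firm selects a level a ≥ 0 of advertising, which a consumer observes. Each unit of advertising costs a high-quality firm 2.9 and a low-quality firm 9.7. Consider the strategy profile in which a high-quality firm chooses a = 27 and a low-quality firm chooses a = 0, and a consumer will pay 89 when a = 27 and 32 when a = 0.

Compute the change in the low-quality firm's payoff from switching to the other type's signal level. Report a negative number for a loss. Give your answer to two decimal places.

Playing a = 0 the low-quality firm receives 32.
Deviating to a = 27 brings payment 89 at cost 9.7 × 27 = 261.9, netting -172.9.
Gain from deviating: -172.9 − 32 = -204.90.
The gain is negative, so the low-quality type's incentive-compatibility constraint is satisfied.

-204.90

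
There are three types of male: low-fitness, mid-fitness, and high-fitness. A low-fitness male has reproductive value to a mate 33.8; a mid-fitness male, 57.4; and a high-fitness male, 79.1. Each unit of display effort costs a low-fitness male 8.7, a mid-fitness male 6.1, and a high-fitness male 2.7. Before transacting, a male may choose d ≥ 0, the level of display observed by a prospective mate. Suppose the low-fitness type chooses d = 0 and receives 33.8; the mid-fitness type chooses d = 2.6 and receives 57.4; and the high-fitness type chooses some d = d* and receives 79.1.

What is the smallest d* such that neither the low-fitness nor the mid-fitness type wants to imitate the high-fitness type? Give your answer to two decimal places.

Low-fitness type (on-path payoff 33.8) won't mimic when 33.8 ≥ 79.1 − 8.7·d*, i.e. d* ≥ 5.21.
Mid-fitness type (on-path payoff 57.4 − 6.1×2.6 = 41.54) won't mimic when 41.54 ≥ 79.1 − 6.1·d*, i.e. d* ≥ 6.16.
Both must hold, so d* = max(5.21, 6.16) = 6.16. The mid-fitness type's constraint binds.

6.16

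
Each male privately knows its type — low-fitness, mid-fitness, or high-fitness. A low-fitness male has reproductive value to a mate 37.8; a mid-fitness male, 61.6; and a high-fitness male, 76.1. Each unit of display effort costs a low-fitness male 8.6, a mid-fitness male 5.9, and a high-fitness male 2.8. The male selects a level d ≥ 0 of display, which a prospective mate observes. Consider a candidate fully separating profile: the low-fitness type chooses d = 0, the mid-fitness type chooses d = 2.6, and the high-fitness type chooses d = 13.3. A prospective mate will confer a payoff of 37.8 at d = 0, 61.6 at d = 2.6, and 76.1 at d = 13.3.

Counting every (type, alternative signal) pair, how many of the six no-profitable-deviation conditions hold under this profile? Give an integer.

Mid-fitness (own payoff 61.6 − 5.9×2.6 = 46.26): to d=0 gives 37.8 → no gain ✓; to d=13.3 gives 76.1 − 5.9×13.3 = -2.37 → no gain ✓.
High-fitness (own payoff 76.1 − 2.8×13.3 = 38.86): to d=0 gives 37.8 → no gain ✓; to d=2.6 gives 61.6 − 2.8×2.6 = 54.32 → profitable ✗.
Low-fitness (own payoff 37.8): to d=2.6 gives 61.6 − 8.6×2.6 = 39.24 → profitable ✗; to d=13.3 gives 76.1 − 8.6×13.3 = -38.28 → no gain ✓.
4 of the 6 constraints hold; not an equilibrium.

4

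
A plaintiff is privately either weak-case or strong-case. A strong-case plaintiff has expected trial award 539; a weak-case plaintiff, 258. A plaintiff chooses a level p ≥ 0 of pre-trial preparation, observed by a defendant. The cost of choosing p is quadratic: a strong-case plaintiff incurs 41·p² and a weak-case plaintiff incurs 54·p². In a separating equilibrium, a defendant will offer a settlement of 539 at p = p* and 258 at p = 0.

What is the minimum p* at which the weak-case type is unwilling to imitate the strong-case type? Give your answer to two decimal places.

The weak-case type at p = 0 receives 258; imitating at p* yields 539 − 54·p*².
Indifference: 258 = 539 − 54·p*², so p*² = (539 − 258) / 54 ≈ 5.2037.
p* = √5.2037 ≈ 2.28.

2.28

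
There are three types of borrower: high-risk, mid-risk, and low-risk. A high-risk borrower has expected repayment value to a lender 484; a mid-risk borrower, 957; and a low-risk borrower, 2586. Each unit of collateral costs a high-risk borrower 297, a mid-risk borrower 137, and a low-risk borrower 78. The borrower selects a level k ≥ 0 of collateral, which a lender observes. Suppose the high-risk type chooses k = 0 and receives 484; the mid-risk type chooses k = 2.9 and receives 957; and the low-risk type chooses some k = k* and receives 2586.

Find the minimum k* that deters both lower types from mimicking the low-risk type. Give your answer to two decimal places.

14.79

Mid-risk type (on-path payoff 957 − 137×2.9 = 559.7) won't mimic when 559.7 ≥ 2586 − 137·k*, i.e. k* ≥ 14.79.
High-risk type (on-path payoff 484) won't mimic when 484 ≥ 2586 − 297·k*, i.e. k* ≥ 7.08.
Both must hold, so k* = max(7.08, 14.79) = 14.79. The mid-risk type's constraint binds.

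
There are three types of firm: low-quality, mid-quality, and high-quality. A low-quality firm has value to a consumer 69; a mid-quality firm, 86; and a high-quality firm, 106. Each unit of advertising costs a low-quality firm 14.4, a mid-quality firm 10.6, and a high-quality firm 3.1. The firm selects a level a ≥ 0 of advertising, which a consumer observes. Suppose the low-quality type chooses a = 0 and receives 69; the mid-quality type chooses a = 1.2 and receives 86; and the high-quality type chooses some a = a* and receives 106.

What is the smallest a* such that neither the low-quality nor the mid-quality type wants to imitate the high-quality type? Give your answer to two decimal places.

Mid-quality type (on-path payoff 86 − 10.6×1.2 = 73.28) won't mimic when 73.28 ≥ 106 − 10.6·a*, i.e. a* ≥ 3.09.
Low-quality type (on-path payoff 69) won't mimic when 69 ≥ 106 − 14.4·a*, i.e. a* ≥ 2.57.
Both must hold, so a* = max(2.57, 3.09) = 3.09. The mid-quality type's constraint binds.

3.09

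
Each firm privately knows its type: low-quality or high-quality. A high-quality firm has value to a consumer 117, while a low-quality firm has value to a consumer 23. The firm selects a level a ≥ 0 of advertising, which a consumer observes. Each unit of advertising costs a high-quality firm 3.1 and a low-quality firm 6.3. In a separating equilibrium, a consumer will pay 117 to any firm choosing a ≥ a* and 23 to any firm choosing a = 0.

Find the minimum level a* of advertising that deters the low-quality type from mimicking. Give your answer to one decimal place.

14.9

A low-quality firm choosing a = 0 receives 23.
Imitating at a* instead would pay 117 at cost 6.3·a*, netting 117 − 6.3·a*.
Indifference: 23 = 117 − 6.3·a*, so a* = (117 − 23) / 6.3 ≈ 14.9.
This is the low-quality type's binding incentive-compatibility constraint; any a ≥ 14.9 sustains separation on that side.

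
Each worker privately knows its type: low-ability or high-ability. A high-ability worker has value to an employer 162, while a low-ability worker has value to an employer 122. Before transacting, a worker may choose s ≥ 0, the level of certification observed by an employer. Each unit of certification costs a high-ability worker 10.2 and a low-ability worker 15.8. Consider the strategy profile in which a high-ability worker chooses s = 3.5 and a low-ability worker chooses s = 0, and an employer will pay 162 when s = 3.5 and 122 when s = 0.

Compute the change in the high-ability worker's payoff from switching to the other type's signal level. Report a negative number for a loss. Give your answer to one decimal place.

Playing s = 3.5 the high-ability worker receives 162 − 10.2 × 3.5 = 126.3.
Deviating to s = 0 yields 122 instead.
Gain from deviating: 122 − 126.3 = -4.3.
The gain is negative, so the high-ability type's incentive-compatibility constraint is satisfied.

-4.3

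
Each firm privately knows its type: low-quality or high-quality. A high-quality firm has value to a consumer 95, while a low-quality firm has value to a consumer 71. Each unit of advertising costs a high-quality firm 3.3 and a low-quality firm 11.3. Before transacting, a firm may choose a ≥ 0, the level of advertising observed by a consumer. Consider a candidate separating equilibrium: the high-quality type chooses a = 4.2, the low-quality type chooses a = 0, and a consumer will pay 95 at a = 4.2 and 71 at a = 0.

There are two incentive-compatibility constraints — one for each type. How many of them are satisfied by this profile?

High-quality type: signal → 95 − 3.3 × 4.2 = 81.14; deviate to 0 → 71. IC holds (81.14 ≥ 71).
Low-quality type: stay at 0 → 71; mimic → 95 − 11.3 × 4.2 = 47.54. IC holds (71 ≥ 47.54).
2 of 2 constraints hold, so this is a separating equilibrium.

2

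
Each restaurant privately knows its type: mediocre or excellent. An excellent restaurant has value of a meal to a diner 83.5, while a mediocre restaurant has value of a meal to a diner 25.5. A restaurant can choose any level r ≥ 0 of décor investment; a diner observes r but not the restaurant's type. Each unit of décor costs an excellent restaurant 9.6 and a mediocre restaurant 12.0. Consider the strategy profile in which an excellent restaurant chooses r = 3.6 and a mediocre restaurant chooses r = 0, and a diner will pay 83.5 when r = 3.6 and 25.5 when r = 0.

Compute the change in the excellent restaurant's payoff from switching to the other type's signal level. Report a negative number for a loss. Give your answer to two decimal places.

Playing r = 3.6 the excellent restaurant receives 83.5 − 9.6 × 3.6 = 48.94.
Deviating to r = 0 yields 25.5 instead.
Gain from deviating: 25.5 − 48.94 = -23.44.
The gain is negative, so the excellent type's incentive-compatibility constraint is satisfied.

-23.44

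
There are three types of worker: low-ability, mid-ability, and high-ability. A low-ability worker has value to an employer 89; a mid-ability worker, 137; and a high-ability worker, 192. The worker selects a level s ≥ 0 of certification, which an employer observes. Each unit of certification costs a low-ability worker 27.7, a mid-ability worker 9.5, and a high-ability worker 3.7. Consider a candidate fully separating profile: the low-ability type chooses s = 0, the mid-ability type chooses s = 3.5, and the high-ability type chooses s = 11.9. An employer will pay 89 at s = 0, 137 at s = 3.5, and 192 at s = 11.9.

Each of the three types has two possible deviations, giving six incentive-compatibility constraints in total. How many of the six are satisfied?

Mid-ability (own payoff 137 − 9.5×3.5 = 103.75): to s=0 gives 89 → no gain ✓; to s=11.9 gives 192 − 9.5×11.9 = 78.95 → no gain ✓.
High-ability (own payoff 192 − 3.7×11.9 = 147.97): to s=0 gives 89 → no gain ✓; to s=3.5 gives 137 − 3.7×3.5 = 124.05 → no gain ✓.
Low-ability (own payoff 89): to s=3.5 gives 137 − 27.7×3.5 = 40.05 → no gain ✓; to s=11.9 gives 192 − 27.7×11.9 = -137.63 → no gain ✓.
6 of the 6 constraints hold; this profile is a separating equilibrium.

6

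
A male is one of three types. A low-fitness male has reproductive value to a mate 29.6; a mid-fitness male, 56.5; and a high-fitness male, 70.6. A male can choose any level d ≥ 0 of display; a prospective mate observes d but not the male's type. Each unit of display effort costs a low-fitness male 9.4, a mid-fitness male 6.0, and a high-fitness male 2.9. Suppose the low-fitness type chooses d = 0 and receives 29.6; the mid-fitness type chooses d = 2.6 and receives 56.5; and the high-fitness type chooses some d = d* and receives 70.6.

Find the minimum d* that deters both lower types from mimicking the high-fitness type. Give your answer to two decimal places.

4.95

Mid-fitness type (on-path payoff 56.5 − 6.0×2.6 = 40.9) won't mimic when 40.9 ≥ 70.6 − 6.0·d*, i.e. d* ≥ 4.95.
Low-fitness type (on-path payoff 29.6) won't mimic when 29.6 ≥ 70.6 − 9.4·d*, i.e. d* ≥ 4.36.
Both must hold, so d* = max(4.36, 4.95) = 4.95. The mid-fitness type's constraint binds.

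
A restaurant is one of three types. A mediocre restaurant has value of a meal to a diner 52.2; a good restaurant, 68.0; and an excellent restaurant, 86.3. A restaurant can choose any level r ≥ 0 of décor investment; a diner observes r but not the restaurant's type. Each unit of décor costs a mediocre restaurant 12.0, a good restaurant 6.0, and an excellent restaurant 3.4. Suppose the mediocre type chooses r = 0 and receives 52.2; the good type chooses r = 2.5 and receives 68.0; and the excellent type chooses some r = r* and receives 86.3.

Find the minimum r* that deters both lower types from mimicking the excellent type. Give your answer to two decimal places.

5.55

Mediocre type (on-path payoff 52.2) won't mimic when 52.2 ≥ 86.3 − 12.0·r*, i.e. r* ≥ 2.84.
Good type (on-path payoff 68.0 − 6.0×2.5 = 53) won't mimic when 53 ≥ 86.3 − 6.0·r*, i.e. r* ≥ 5.55.
Both must hold, so r* = max(2.84, 5.55) = 5.55. The good type's constraint binds.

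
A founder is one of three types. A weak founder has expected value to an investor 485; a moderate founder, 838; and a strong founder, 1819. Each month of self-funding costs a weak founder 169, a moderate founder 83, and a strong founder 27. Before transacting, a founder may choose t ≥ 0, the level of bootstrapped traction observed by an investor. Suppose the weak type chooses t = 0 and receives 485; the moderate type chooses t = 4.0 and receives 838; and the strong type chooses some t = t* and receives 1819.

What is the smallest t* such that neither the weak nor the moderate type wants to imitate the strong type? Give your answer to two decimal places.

15.82

Moderate type (on-path payoff 838 − 83×4.0 = 506) won't mimic when 506 ≥ 1819 − 83·t*, i.e. t* ≥ 15.82.
Weak type (on-path payoff 485) won't mimic when 485 ≥ 1819 − 169·t*, i.e. t* ≥ 7.89.
Both must hold, so t* = max(7.89, 15.82) = 15.82. The moderate type's constraint binds.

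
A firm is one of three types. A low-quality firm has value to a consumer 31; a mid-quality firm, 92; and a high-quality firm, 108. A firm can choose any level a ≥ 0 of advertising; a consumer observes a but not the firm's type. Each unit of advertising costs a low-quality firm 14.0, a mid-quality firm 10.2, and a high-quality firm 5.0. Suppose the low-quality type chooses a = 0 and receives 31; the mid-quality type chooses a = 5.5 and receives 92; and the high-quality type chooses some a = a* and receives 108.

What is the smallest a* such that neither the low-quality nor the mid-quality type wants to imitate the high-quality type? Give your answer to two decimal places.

7.07

Mid-quality type (on-path payoff 92 − 10.2×5.5 = 35.9) won't mimic when 35.9 ≥ 108 − 10.2·a*, i.e. a* ≥ 7.07.
Low-quality type (on-path payoff 31) won't mimic when 31 ≥ 108 − 14.0·a*, i.e. a* ≥ 5.50.
Both must hold, so a* = max(5.50, 7.07) = 7.07. The mid-quality type's constraint binds.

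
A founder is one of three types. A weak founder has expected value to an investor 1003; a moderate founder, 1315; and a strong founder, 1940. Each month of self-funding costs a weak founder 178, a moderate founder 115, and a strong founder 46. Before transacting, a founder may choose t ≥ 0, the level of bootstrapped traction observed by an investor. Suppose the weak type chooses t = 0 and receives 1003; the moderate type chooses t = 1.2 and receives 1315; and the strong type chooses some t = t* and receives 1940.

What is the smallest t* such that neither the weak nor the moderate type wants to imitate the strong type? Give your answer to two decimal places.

Weak type (on-path payoff 1003) won't mimic when 1003 ≥ 1940 − 178·t*, i.e. t* ≥ 5.26.
Moderate type (on-path payoff 1315 − 115×1.2 = 1177) won't mimic when 1177 ≥ 1940 − 115·t*, i.e. t* ≥ 6.63.
Both must hold, so t* = max(5.26, 6.63) = 6.63. The moderate type's constraint binds.

6.63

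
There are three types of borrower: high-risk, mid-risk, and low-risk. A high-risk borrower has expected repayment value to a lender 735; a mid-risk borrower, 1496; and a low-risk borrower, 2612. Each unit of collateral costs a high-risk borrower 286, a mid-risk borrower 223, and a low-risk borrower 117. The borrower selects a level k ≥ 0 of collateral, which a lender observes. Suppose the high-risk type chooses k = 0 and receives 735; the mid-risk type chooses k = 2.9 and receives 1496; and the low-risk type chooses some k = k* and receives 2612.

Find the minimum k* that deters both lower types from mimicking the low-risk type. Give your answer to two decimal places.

High-risk type (on-path payoff 735) won't mimic when 735 ≥ 2612 − 286·k*, i.e. k* ≥ 6.56.
Mid-risk type (on-path payoff 1496 − 223×2.9 = 849.3) won't mimic when 849.3 ≥ 2612 − 223·k*, i.e. k* ≥ 7.90.
Both must hold, so k* = max(6.56, 7.90) = 7.90. The mid-risk type's constraint binds.

7.90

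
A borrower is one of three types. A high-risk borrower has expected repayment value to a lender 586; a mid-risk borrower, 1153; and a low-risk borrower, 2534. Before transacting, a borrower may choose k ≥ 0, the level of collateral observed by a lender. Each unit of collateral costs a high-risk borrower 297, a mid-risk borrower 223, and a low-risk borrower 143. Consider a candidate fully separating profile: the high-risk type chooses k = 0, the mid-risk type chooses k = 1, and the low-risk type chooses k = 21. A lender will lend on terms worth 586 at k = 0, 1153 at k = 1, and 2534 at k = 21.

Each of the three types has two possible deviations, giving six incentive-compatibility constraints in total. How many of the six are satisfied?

3

Mid-risk (own payoff 1153 − 223×1 = 930): to k=0 gives 586 → no gain ✓; to k=21 gives 2534 − 223×21 = -2149 → no gain ✓.
Low-risk (own payoff 2534 − 143×21 = -469): to k=0 gives 586 → profitable ✗; to k=1 gives 1153 − 143×1 = 1010 → profitable ✗.
High-risk (own payoff 586): to k=1 gives 1153 − 297×1 = 856 → profitable ✗; to k=21 gives 2534 − 297×21 = -3703 → no gain ✓.
3 of the 6 constraints hold; not an equilibrium.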